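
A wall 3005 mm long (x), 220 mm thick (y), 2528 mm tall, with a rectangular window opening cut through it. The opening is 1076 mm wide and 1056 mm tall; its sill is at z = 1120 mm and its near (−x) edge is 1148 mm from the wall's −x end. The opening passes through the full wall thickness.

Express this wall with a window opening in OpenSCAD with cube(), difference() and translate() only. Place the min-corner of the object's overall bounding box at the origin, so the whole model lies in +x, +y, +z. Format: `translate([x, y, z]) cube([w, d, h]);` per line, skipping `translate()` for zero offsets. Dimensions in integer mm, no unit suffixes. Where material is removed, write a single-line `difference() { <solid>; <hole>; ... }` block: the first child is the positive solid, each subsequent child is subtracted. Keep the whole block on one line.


difference() { cube([3005, 220, 2528]); translate([1148, 0, 1120]) cube([1076, 220, 1056]); }


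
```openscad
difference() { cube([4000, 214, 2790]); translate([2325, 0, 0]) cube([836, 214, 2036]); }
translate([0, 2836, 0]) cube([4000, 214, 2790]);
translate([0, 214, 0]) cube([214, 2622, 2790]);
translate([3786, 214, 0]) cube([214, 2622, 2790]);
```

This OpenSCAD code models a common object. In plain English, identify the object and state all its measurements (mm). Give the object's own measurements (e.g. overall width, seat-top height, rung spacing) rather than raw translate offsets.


A single room: four walls, each 2790 mm tall and 214 mm thick, enclosing an outside footprint 4000×3050 mm (x × y), no floor or roof. The front and back walls (−y and +y sides) run the full x-width; the side walls fit between their inner faces. A door opening 836 mm wide and 2036 mm tall is cut through the front wall from the floor up, its −x edge 2325 mm from the wall's −x end.


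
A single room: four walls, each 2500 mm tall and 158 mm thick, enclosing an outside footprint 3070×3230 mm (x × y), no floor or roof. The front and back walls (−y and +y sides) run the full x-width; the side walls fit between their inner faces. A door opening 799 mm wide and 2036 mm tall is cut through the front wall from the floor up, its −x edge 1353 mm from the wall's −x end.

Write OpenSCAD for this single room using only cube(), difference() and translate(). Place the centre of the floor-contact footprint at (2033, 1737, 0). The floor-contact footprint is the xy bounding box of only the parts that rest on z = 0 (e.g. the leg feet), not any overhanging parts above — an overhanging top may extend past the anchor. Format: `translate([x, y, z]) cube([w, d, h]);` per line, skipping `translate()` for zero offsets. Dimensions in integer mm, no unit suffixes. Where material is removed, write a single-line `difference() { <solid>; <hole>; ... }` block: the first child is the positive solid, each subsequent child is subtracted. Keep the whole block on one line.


difference() { translate([498, 122, 0]) cube([3070, 158, 2500]); translate([1851, 122, 0]) cube([799, 158, 2036]); }
translate([498, 3194, 0]) cube([3070, 158, 2500]);
translate([498, 280, 0]) cube([158, 2914, 2500]);
translate([3410, 280, 0]) cube([158, 2914, 2500]);


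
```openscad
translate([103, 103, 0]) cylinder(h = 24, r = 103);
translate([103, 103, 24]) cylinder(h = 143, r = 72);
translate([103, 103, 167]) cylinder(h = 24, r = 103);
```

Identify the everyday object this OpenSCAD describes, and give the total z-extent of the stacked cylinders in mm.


A spool. The overall height is 191 mm.

Three coaxial cylinders, large–small–large — a spool. Two 24 mm flanges and a 143 mm core give 24 + 143 + 24 = 191 mm.


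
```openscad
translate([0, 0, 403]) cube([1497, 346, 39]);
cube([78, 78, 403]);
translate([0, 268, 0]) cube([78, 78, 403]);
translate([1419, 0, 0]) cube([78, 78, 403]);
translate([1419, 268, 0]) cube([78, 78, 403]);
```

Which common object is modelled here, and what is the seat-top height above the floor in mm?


A bench. The seat-top height is 442 mm.

A long slab on four corner posts — a bench. The slab sits at z = 403 with thickness 39, so the top is 403 + 39 = 442 mm.


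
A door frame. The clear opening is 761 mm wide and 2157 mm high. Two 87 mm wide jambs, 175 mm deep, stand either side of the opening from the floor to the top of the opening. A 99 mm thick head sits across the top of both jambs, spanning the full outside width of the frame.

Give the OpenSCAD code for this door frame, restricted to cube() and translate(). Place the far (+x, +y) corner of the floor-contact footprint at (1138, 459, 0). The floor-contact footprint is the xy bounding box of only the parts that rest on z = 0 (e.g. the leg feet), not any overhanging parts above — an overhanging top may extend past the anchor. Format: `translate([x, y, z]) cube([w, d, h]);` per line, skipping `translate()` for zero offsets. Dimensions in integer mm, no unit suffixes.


translate([203, 284, 0]) cube([87, 175, 2157]);
translate([1051, 284, 0]) cube([87, 175, 2157]);
translate([203, 284, 2157]) cube([935, 175, 99]);


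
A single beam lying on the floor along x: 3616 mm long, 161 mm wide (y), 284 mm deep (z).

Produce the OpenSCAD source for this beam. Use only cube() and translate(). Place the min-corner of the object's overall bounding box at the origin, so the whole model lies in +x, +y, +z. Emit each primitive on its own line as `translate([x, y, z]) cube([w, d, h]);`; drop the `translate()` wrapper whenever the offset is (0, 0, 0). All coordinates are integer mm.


cube([3616, 161, 284]);


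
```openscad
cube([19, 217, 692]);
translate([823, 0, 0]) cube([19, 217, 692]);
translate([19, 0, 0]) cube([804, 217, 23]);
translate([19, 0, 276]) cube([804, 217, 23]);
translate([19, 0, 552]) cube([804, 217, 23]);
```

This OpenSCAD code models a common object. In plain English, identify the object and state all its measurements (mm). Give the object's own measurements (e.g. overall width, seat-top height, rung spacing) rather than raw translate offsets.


An open bookshelf. Two side panels, each 19 mm thick, 217 mm deep and 692 mm tall, stand 842 mm apart (outside-to-outside). Between them sit 3 shelves, each 23 mm thick and 217 mm deep, spanning the full gap between the sides. The bottom shelf rests on the floor (its underside at z = 0) and the clear gap between one shelf's top and the next shelf's underside is 253 mm.


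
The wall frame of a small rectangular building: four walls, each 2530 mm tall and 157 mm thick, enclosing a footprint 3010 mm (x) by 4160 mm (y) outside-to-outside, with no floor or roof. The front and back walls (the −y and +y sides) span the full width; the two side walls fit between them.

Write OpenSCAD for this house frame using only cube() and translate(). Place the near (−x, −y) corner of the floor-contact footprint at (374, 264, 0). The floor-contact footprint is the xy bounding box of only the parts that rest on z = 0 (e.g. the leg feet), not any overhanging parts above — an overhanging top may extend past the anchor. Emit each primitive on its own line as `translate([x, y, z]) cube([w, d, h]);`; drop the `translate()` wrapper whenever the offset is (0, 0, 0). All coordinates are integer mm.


translate([374, 264, 0]) cube([3010, 157, 2530]);
translate([374, 4267, 0]) cube([3010, 157, 2530]);
translate([374, 421, 0]) cube([157, 3846, 2530]);
translate([3227, 421, 0]) cube([157, 3846, 2530]);


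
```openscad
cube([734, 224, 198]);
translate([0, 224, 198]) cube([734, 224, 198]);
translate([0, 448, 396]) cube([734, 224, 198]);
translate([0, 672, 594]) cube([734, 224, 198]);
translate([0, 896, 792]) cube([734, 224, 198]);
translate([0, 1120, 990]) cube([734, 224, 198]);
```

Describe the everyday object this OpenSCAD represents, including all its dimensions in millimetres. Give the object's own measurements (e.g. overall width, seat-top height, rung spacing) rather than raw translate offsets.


A straight staircase of 6 solid steps. Each step is 734 mm wide (x), 224 mm deep (y, the going) and 198 mm tall (the rise). The first step rests on the floor; each subsequent step sits one going further in +y and one rise higher in +z, directly behind and above the previous step with no overlap.


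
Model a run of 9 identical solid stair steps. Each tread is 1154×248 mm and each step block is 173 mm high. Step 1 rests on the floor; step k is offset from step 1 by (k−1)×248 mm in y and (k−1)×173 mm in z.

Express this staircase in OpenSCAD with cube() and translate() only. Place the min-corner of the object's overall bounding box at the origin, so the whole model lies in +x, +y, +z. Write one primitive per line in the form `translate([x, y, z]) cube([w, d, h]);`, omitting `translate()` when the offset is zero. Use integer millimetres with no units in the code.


cube([1154, 248, 173]);
translate([0, 248, 173]) cube([1154, 248, 173]);
translate([0, 496, 346]) cube([1154, 248, 173]);
translate([0, 744, 519]) cube([1154, 248, 173]);
translate([0, 992, 692]) cube([1154, 248, 173]);
translate([0, 1240, 865]) cube([1154, 248, 173]);
translate([0, 1488, 1038]) cube([1154, 248, 173]);
translate([0, 1736, 1211]) cube([1154, 248, 173]);
translate([0, 1984, 1384]) cube([1154, 248, 173]);


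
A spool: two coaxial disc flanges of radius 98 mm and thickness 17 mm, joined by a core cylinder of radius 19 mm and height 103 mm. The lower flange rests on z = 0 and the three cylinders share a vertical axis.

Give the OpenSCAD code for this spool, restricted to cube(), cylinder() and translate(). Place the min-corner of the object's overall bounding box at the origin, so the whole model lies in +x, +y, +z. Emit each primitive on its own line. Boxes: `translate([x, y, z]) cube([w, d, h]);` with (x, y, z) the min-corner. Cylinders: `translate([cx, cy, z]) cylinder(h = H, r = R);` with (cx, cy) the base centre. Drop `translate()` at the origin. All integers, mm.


translate([98, 98, 0]) cylinder(h = 17, r = 98);
translate([98, 98, 17]) cylinder(h = 103, r = 19);
translate([98, 98, 120]) cylinder(h = 17, r = 98);


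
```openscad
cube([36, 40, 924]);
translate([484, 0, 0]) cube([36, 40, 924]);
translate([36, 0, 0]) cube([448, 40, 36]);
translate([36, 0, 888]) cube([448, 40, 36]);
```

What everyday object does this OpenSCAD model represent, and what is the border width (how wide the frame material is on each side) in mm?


A picture frame. The border width is 36 mm.

Four thin pieces enclosing a rectangular opening — a picture frame. The two full-height stiles are 924 mm tall; the top rail sits at z = 888 and is 36 mm tall, so the border above the opening is 924 − 888 = 36 mm, matching the stile x-width.


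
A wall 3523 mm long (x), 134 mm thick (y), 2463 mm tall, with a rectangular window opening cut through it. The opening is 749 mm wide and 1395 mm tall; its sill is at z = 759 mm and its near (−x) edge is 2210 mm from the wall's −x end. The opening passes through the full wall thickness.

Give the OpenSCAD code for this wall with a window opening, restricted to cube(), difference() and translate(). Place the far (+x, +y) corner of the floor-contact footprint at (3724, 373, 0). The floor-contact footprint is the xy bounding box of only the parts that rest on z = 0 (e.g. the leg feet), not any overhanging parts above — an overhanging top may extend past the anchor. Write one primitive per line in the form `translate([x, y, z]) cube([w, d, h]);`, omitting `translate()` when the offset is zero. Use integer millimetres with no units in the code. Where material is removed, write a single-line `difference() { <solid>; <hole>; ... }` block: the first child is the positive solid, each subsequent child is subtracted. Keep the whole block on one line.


difference() { translate([201, 239, 0]) cube([3523, 134, 2463]); translate([2411, 239, 759]) cube([749, 134, 1395]); }


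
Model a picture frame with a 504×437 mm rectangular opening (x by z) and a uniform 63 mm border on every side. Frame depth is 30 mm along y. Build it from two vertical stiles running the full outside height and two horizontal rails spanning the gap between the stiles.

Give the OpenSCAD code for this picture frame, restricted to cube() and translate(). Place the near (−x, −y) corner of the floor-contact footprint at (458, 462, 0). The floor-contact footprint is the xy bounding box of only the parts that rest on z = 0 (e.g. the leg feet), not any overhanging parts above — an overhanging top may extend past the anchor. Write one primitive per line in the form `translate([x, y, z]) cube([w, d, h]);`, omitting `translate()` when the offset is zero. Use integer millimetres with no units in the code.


translate([458, 462, 0]) cube([63, 30, 563]);
translate([1025, 462, 0]) cube([63, 30, 563]);
translate([521, 462, 0]) cube([504, 30, 63]);
translate([521, 462, 500]) cube([504, 30, 63]);


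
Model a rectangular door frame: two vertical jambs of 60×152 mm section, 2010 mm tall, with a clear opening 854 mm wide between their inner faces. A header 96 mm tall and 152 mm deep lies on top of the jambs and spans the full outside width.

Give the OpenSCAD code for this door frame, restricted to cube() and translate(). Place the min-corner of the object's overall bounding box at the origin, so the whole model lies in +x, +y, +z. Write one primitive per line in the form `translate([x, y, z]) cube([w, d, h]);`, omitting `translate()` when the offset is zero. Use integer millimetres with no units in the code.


cube([60, 152, 2010]);
translate([914, 0, 0]) cube([60, 152, 2010]);
translate([0, 0, 2010]) cube([974, 152, 96]);


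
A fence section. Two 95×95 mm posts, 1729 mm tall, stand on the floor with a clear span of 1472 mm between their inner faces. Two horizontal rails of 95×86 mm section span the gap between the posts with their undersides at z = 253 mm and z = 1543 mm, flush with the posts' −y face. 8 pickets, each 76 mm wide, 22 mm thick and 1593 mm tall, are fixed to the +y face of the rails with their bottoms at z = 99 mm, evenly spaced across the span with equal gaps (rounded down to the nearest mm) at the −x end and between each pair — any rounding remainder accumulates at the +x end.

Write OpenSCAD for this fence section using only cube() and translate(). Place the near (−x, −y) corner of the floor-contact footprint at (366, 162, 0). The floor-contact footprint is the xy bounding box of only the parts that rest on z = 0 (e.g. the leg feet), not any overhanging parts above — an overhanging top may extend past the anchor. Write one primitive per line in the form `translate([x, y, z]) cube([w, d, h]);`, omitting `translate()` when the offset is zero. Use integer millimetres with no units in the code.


translate([366, 162, 0]) cube([95, 95, 1729]);
translate([1933, 162, 0]) cube([95, 95, 1729]);
translate([461, 162, 253]) cube([1472, 95, 86]);
translate([461, 162, 1543]) cube([1472, 95, 86]);
translate([557, 257, 99]) cube([76, 22, 1593]);
translate([729, 257, 99]) cube([76, 22, 1593]);
translate([901, 257, 99]) cube([76, 22, 1593]);
translate([1073, 257, 99]) cube([76, 22, 1593]);
translate([1245, 257, 99]) cube([76, 22, 1593]);
translate([1417, 257, 99]) cube([76, 22, 1593]);
translate([1589, 257, 99]) cube([76, 22, 1593]);
translate([1761, 257, 99]) cube([76, 22, 1593]);


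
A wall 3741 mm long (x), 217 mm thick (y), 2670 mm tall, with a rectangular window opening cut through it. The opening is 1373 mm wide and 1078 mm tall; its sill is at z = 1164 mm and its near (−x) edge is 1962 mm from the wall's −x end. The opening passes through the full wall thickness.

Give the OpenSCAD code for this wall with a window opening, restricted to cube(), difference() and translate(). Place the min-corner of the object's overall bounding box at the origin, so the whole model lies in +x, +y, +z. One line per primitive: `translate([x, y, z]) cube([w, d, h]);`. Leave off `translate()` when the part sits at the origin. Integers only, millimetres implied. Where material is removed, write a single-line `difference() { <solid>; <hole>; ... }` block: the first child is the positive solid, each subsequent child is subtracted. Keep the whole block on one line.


difference() { cube([3741, 217, 2670]); translate([1962, 0, 1164]) cube([1373, 217, 1078]); }


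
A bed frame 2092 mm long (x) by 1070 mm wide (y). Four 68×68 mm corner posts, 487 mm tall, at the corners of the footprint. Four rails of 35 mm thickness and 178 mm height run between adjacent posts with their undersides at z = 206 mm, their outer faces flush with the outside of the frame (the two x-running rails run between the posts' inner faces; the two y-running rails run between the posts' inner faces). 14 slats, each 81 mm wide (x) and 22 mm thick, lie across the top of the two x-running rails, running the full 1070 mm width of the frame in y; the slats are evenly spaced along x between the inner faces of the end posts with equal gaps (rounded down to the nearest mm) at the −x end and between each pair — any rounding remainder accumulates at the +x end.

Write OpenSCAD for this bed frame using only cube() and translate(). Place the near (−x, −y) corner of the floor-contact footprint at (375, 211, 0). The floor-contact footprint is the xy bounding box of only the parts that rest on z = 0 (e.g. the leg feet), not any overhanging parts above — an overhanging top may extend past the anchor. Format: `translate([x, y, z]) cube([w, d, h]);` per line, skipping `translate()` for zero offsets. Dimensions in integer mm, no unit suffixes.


translate([375, 211, 0]) cube([68, 68, 487]);
translate([375, 1213, 0]) cube([68, 68, 487]);
translate([2399, 211, 0]) cube([68, 68, 487]);
translate([2399, 1213, 0]) cube([68, 68, 487]);
translate([443, 211, 206]) cube([1956, 35, 178]);
translate([443, 1246, 206]) cube([1956, 35, 178]);
translate([375, 279, 206]) cube([35, 934, 178]);
translate([2432, 279, 206]) cube([35, 934, 178]);
translate([497, 211, 384]) cube([81, 1070, 22]);
translate([632, 211, 384]) cube([81, 1070, 22]);
translate([767, 211, 384]) cube([81, 1070, 22]);
translate([902, 211, 384]) cube([81, 1070, 22]);
translate([1037, 211, 384]) cube([81, 1070, 22]);
translate([1172, 211, 384]) cube([81, 1070, 22]);
translate([1307, 211, 384]) cube([81, 1070, 22]);
translate([1442, 211, 384]) cube([81, 1070, 22]);
translate([1577, 211, 384]) cube([81, 1070, 22]);
translate([1712, 211, 384]) cube([81, 1070, 22]);
translate([1847, 211, 384]) cube([81, 1070, 22]);
translate([1982, 211, 384]) cube([81, 1070, 22]);
translate([2117, 211, 384]) cube([81, 1070, 22]);
translate([2252, 211, 384]) cube([81, 1070, 22]);


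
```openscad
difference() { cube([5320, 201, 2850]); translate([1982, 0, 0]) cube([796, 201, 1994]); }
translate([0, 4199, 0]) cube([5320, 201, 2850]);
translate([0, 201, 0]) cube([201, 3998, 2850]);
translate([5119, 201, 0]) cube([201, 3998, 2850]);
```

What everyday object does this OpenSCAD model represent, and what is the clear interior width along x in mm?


A single room. The interior width is 4918 mm.

Four walls enclosing a rectangle with a door in the front wall — a room. Outside width 5320 minus two 201 mm walls gives 4918 mm.


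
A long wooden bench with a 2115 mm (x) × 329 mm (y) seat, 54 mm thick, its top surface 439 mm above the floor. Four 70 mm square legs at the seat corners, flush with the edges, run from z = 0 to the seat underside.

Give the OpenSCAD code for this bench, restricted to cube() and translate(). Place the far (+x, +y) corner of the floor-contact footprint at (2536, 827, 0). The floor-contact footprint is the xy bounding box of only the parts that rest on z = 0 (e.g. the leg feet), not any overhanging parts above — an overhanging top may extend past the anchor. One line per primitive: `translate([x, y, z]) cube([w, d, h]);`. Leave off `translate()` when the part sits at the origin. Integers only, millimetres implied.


// leg_h = 439 − 54 = 385
translate([421, 498, 385]) cube([2115, 329, 54]);
translate([421, 498, 0]) cube([70, 70, 385]);
translate([421, 757, 0]) cube([70, 70, 385]);
translate([2466, 498, 0]) cube([70, 70, 385]);
translate([2466, 757, 0]) cube([70, 70, 385]);


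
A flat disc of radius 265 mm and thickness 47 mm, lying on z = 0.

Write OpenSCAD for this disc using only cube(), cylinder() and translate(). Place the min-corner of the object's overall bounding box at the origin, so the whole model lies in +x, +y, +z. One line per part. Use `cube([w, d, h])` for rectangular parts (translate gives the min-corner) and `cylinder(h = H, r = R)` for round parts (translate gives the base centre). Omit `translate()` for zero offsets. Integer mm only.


translate([265, 265, 0]) cylinder(h = 47, r = 265);


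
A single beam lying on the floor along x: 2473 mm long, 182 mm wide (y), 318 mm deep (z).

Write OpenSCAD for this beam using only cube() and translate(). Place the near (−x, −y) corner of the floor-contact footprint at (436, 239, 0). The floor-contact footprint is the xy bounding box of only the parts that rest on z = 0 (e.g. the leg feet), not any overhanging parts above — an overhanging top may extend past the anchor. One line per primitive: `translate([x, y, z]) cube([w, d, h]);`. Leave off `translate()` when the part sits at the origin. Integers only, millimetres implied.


translate([436, 239, 0]) cube([2473, 182, 318]);


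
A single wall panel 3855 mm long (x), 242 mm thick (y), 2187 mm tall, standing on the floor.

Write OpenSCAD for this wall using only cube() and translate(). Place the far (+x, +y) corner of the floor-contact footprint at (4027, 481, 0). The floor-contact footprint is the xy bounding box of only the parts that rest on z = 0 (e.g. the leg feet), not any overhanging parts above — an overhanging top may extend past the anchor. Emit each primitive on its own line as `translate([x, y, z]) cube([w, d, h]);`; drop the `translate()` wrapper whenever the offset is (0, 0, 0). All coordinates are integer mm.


translate([172, 239, 0]) cube([3855, 242, 2187]);


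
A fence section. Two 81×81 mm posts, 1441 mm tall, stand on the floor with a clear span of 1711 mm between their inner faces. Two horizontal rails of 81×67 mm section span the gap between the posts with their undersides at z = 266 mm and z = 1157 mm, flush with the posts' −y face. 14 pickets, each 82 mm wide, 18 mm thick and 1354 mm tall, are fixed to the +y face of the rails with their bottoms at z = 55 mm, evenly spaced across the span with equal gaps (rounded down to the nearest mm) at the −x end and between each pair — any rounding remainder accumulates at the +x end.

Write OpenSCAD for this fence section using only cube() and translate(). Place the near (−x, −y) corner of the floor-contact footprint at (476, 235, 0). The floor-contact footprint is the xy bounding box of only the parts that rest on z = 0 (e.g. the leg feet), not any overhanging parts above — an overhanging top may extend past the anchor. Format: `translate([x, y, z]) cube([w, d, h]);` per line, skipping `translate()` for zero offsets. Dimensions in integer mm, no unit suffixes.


translate([476, 235, 0]) cube([81, 81, 1441]);
translate([2268, 235, 0]) cube([81, 81, 1441]);
translate([557, 235, 266]) cube([1711, 81, 67]);
translate([557, 235, 1157]) cube([1711, 81, 67]);
translate([594, 316, 55]) cube([82, 18, 1354]);
translate([713, 316, 55]) cube([82, 18, 1354]);
translate([832, 316, 55]) cube([82, 18, 1354]);
translate([951, 316, 55]) cube([82, 18, 1354]);
translate([1070, 316, 55]) cube([82, 18, 1354]);
translate([1189, 316, 55]) cube([82, 18, 1354]);
translate([1308, 316, 55]) cube([82, 18, 1354]);
translate([1427, 316, 55]) cube([82, 18, 1354]);
translate([1546, 316, 55]) cube([82, 18, 1354]);
translate([1665, 316, 55]) cube([82, 18, 1354]);
translate([1784, 316, 55]) cube([82, 18, 1354]);
translate([1903, 316, 55]) cube([82, 18, 1354]);
translate([2022, 316, 55]) cube([82, 18, 1354]);
translate([2141, 316, 55]) cube([82, 18, 1354]);


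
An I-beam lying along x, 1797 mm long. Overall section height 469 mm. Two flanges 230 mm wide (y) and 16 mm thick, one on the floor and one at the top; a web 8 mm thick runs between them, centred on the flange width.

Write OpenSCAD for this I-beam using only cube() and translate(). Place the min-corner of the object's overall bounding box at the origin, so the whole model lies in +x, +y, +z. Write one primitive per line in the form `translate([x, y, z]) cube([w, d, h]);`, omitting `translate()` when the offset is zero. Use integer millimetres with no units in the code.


cube([1797, 230, 16]);
translate([0, 111, 16]) cube([1797, 8, 437]);
translate([0, 0, 453]) cube([1797, 230, 16]);


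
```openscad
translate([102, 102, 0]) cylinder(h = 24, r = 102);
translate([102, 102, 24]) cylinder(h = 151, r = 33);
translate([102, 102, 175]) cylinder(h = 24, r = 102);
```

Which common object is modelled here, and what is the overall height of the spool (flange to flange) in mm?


A spool. The overall height is 199 mm.

Three coaxial cylinders, large–small–large — a spool. Two 24 mm flanges and a 151 mm core give 24 + 151 + 24 = 199 mm.


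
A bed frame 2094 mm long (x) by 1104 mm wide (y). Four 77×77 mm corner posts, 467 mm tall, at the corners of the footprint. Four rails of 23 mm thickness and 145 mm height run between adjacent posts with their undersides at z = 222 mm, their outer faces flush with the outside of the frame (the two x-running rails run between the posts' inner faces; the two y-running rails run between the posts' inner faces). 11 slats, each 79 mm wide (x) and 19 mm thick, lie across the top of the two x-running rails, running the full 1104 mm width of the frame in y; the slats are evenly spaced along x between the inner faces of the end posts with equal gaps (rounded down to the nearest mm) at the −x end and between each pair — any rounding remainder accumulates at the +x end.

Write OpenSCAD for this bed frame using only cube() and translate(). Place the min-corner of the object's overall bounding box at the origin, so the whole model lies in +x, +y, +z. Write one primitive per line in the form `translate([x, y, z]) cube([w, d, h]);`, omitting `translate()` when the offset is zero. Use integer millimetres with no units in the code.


cube([77, 77, 467]);
translate([0, 1027, 0]) cube([77, 77, 467]);
translate([2017, 0, 0]) cube([77, 77, 467]);
translate([2017, 1027, 0]) cube([77, 77, 467]);
translate([77, 0, 222]) cube([1940, 23, 145]);
translate([77, 1081, 222]) cube([1940, 23, 145]);
translate([0, 77, 222]) cube([23, 950, 145]);
translate([2071, 77, 222]) cube([23, 950, 145]);
translate([166, 0, 367]) cube([79, 1104, 19]);
translate([334, 0, 367]) cube([79, 1104, 19]);
translate([502, 0, 367]) cube([79, 1104, 19]);
translate([670, 0, 367]) cube([79, 1104, 19]);
translate([838, 0, 367]) cube([79, 1104, 19]);
translate([1006, 0, 367]) cube([79, 1104, 19]);
translate([1174, 0, 367]) cube([79, 1104, 19]);
translate([1342, 0, 367]) cube([79, 1104, 19]);
translate([1510, 0, 367]) cube([79, 1104, 19]);
translate([1678, 0, 367]) cube([79, 1104, 19]);
translate([1846, 0, 367]) cube([79, 1104, 19]);


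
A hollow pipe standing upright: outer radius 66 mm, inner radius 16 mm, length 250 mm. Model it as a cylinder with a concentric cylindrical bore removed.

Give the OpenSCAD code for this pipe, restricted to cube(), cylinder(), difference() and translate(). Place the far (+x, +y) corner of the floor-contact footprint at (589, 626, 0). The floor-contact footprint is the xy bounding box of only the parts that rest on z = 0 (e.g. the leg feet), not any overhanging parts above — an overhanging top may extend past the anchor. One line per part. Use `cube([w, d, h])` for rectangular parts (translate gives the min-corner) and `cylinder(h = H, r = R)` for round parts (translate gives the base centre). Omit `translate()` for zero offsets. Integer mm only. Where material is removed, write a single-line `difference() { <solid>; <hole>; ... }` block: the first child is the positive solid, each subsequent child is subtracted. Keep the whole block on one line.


difference() { translate([523, 560, 0]) cylinder(h = 250, r = 66); translate([523, 560, 0]) cylinder(h = 250, r = 16); }


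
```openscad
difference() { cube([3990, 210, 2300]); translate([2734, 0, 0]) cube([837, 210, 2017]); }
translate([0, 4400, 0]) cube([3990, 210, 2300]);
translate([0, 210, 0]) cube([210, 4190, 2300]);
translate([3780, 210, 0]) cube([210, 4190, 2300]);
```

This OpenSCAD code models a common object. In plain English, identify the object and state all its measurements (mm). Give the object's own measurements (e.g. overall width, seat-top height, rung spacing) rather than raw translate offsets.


A single room: four walls, each 2300 mm tall and 210 mm thick, enclosing an outside footprint 3990×4610 mm (x × y), no floor or roof. The front and back walls (−y and +y sides) run the full x-width; the side walls fit between their inner faces. A door opening 837 mm wide and 2017 mm tall is cut through the front wall from the floor up, its −x edge 2734 mm from the wall's −x end.


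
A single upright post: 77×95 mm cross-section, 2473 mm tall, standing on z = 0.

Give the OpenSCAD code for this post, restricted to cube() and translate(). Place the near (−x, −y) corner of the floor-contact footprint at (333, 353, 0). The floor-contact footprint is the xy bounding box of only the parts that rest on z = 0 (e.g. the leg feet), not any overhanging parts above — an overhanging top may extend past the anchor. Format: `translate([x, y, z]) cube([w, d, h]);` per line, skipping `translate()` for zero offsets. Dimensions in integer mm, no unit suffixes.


translate([333, 353, 0]) cube([77, 95, 2473]);


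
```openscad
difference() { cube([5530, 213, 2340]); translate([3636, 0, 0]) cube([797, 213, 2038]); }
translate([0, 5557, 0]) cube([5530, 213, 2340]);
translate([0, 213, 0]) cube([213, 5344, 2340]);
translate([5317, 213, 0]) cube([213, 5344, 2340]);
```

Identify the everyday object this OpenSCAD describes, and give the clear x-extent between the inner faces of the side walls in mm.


A single room. The interior width is 5104 mm.

Four walls enclosing a rectangle with a door in the front wall — a room. Outside width 5530 minus two 213 mm walls gives 5104 mm.


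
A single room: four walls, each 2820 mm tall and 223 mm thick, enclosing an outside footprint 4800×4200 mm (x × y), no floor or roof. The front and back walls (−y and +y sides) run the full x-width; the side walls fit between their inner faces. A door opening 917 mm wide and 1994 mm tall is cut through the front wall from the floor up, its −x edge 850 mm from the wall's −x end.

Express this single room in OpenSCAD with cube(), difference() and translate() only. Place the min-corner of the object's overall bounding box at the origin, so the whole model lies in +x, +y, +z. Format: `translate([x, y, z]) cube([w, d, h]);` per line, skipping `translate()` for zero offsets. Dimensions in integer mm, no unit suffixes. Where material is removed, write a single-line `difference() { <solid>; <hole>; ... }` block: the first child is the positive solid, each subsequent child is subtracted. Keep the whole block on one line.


difference() { cube([4800, 223, 2820]); translate([850, 0, 0]) cube([917, 223, 1994]); }
translate([0, 3977, 0]) cube([4800, 223, 2820]);
translate([0, 223, 0]) cube([223, 3754, 2820]);
translate([4577, 223, 0]) cube([223, 3754, 2820]);


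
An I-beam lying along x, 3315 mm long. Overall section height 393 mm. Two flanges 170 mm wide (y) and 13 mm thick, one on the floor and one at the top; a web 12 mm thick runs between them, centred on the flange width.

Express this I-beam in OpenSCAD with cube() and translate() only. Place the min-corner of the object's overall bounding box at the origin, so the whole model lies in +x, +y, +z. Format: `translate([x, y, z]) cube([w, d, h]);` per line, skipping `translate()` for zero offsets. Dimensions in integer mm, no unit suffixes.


cube([3315, 170, 13]);
translate([0, 79, 13]) cube([3315, 12, 367]);
translate([0, 0, 380]) cube([3315, 170, 13]);


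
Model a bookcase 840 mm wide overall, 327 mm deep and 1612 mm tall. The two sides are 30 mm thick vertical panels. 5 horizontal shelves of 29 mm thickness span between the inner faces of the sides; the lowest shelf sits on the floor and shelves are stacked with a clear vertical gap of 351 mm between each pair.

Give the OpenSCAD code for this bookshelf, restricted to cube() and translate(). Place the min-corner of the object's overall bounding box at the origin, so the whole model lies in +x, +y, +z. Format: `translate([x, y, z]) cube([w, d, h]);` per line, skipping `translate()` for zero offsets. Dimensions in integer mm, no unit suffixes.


cube([30, 327, 1612]);
translate([810, 0, 0]) cube([30, 327, 1612]);
translate([30, 0, 0]) cube([780, 327, 29]);
translate([30, 0, 380]) cube([780, 327, 29]);
translate([30, 0, 760]) cube([780, 327, 29]);
translate([30, 0, 1140]) cube([780, 327, 29]);
translate([30, 0, 1520]) cube([780, 327, 29]);


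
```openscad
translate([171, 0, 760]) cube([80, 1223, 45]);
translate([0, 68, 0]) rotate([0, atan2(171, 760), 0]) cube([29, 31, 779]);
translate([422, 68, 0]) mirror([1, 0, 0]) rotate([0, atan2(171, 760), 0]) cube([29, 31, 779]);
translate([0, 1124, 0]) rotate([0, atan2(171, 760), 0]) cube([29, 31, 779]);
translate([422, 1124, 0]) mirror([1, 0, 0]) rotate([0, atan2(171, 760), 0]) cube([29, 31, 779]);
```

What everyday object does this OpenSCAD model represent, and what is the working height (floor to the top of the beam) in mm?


A sawhorse. The overall height is 805 mm.

A beam across two mirrored pairs of raked legs — a sawhorse. The beam's underside is at z = 760 (matching the legs' vertical rise in atan2(171, 760)) and the beam is 45 mm tall, so its top is at 760 + 45 = 805 mm. The raked legs top out at the beam's underside, so that is the highest point.


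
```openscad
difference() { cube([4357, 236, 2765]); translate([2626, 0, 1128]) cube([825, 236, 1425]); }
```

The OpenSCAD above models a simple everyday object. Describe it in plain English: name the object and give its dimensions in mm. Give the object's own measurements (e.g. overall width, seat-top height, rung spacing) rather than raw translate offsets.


A wall 4357 mm long (x), 236 mm thick (y), 2765 mm tall, with a rectangular window opening cut through it. The opening is 825 mm wide and 1425 mm tall; its sill is at z = 1128 mm and its near (−x) edge is 2626 mm from the wall's −x end. The opening passes through the full wall thickness.


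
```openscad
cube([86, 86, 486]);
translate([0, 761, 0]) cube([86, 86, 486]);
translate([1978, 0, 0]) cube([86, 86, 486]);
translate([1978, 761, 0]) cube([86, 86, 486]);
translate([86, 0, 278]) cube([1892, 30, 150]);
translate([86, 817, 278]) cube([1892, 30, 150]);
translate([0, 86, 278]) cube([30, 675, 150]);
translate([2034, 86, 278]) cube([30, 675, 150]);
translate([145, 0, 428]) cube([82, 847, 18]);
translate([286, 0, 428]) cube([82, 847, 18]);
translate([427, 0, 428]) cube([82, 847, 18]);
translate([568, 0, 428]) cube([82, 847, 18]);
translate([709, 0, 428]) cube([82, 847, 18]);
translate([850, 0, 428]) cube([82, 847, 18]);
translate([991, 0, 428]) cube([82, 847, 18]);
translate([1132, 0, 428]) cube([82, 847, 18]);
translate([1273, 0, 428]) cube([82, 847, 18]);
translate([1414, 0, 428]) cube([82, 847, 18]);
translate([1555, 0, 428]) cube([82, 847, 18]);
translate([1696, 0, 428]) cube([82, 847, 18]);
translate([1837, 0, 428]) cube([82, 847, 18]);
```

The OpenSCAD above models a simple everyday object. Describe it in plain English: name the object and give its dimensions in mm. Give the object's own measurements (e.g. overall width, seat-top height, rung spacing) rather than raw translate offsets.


A bed frame 2064 mm long (x) by 847 mm wide (y). Four 86×86 mm corner posts, 486 mm tall, at the corners of the footprint. Four rails of 30 mm thickness and 150 mm height run between adjacent posts with their undersides at z = 278 mm, their outer faces flush with the outside of the frame (the two x-running rails run between the posts' inner faces; the two y-running rails run between the posts' inner faces). 13 slats, each 82 mm wide (x) and 18 mm thick, lie across the top of the two x-running rails, running the full 847 mm width of the frame in y; along x they sit between the end posts with a 59 mm gap after the −x posts and between neighbouring slats and before the +x posts.


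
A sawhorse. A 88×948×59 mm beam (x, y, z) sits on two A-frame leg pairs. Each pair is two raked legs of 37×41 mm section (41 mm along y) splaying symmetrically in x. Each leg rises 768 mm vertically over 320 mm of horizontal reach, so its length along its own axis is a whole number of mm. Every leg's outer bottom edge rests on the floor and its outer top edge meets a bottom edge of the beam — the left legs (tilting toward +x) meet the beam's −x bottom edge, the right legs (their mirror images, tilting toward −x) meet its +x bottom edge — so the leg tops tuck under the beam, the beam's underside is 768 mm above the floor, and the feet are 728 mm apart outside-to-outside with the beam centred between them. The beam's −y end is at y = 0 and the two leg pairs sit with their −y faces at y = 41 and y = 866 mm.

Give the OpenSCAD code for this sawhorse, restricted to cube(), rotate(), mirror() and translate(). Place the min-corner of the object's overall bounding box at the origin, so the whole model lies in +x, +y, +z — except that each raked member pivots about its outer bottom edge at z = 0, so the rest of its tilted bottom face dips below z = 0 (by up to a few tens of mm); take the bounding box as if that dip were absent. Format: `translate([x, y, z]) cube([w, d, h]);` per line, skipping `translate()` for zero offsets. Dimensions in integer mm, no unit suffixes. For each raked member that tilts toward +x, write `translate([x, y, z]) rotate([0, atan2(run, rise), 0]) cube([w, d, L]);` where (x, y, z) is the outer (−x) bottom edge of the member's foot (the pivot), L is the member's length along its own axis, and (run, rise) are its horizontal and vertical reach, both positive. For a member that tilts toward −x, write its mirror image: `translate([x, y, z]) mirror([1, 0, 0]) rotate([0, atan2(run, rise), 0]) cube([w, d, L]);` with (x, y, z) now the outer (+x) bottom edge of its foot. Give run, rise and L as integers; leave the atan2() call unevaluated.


translate([320, 0, 768]) cube([88, 948, 59]);
translate([0, 41, 0]) rotate([0, atan2(320, 768), 0]) cube([37, 41, 832]);
translate([728, 41, 0]) mirror([1, 0, 0]) rotate([0, atan2(320, 768), 0]) cube([37, 41, 832]);
translate([0, 866, 0]) rotate([0, atan2(320, 768), 0]) cube([37, 41, 832]);
translate([728, 866, 0]) mirror([1, 0, 0]) rotate([0, atan2(320, 768), 0]) cube([37, 41, 832]);


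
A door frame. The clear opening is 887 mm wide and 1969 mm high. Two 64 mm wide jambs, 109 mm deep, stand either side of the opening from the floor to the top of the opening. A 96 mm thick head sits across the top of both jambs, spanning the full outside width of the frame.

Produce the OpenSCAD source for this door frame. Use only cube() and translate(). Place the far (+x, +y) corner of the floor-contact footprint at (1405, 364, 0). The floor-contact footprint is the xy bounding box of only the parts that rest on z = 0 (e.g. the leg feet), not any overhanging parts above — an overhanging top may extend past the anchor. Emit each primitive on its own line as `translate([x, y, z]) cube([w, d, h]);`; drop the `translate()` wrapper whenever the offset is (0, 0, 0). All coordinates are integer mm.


translate([390, 255, 0]) cube([64, 109, 1969]);
translate([1341, 255, 0]) cube([64, 109, 1969]);
translate([390, 255, 1969]) cube([1015, 109, 96]);


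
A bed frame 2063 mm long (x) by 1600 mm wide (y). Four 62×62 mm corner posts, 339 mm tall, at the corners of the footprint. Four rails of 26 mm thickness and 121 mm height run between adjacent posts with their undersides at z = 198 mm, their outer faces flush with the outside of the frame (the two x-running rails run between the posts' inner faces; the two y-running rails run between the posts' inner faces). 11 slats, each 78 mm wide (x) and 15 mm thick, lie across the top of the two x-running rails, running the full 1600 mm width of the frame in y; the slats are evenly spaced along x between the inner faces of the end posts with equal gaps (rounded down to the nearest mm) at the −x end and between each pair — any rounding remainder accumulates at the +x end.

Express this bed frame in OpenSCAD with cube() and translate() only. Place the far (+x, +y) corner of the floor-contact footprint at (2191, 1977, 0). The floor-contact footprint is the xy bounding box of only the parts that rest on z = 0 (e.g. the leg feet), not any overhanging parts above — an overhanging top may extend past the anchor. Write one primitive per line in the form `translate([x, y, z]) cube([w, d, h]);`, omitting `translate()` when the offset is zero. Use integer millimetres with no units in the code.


// slat z = rail_z + rail_h = 198 + 121 = 319
// slat gap = ⌊(1939 − 11·78) / 12⌋ = 90
translate([128, 377, 0]) cube([62, 62, 339]);
translate([128, 1915, 0]) cube([62, 62, 339]);
translate([2129, 377, 0]) cube([62, 62, 339]);
translate([2129, 1915, 0]) cube([62, 62, 339]);
translate([190, 377, 198]) cube([1939, 26, 121]);
translate([190, 1951, 198]) cube([1939, 26, 121]);
translate([128, 439, 198]) cube([26, 1476, 121]);
translate([2165, 439, 198]) cube([26, 1476, 121]);
translate([280, 377, 319]) cube([78, 1600, 15]);
translate([448, 377, 319]) cube([78, 1600, 15]);
translate([616, 377, 319]) cube([78, 1600, 15]);
translate([784, 377, 319]) cube([78, 1600, 15]);
translate([952, 377, 319]) cube([78, 1600, 15]);
translate([1120, 377, 319]) cube([78, 1600, 15]);
translate([1288, 377, 319]) cube([78, 1600, 15]);
translate([1456, 377, 319]) cube([78, 1600, 15]);
translate([1624, 377, 319]) cube([78, 1600, 15]);
translate([1792, 377, 319]) cube([78, 1600, 15]);
translate([1960, 377, 319]) cube([78, 1600, 15]);
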